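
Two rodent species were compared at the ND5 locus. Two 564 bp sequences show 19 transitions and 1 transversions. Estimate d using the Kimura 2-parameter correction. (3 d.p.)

P = 19/564 ≈ 0.033688 and Q = 1/564 ≈ 0.001773.
Under the Kimura two-parameter model, d = −½ ln(1 − 2P − Q) − ¼ ln(1 − 2Q).
1 − 2P − Q = 0.930851, giving −½ ln(0.930851) = 0.035828.
1 − 2Q = 0.996454, giving −¼ ln(0.996454) = 0.000888.
d = 0.035828 + 0.000888 = 0.036716.

0.037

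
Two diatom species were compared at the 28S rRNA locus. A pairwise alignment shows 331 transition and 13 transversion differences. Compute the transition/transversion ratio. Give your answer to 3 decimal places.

R = 331/13 = 25.461538… ≈ 25.462 (to 3 d.p.).

25.462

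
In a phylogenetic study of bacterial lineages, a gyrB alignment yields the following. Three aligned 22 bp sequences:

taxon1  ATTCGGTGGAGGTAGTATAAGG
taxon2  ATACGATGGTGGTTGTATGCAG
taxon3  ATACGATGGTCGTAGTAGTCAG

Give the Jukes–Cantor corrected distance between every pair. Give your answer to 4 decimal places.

taxon1–taxon2: 7/22 sites differ → p ≈ 0.318182, d = −0.75 ln(1 − 0.424243) = 0.414052 ≈ 0.4141.
taxon1–taxon3: 8/22 sites differ → p ≈ 0.363636, d = −0.75 ln(1 − 0.484848) = 0.497470 ≈ 0.4975.
taxon2–taxon3: 4/22 sites differ → p ≈ 0.181818, d = −0.75 ln(1 − 0.242424) = 0.208224 ≈ 0.2082.

d(taxon1,taxon2) = 0.4141, d(taxon1,taxon3) = 0.4975, d(taxon2,taxon3) = 0.2082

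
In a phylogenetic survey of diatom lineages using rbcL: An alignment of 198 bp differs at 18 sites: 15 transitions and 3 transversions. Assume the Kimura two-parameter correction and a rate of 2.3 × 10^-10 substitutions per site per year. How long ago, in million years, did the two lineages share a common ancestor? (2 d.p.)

P = 15/198 ≈ 0.075758 and Q = 3/198 ≈ 0.015152.
Under the Kimura two-parameter model, d = −½ ln(1 − 2P − Q) − ¼ ln(1 − 2Q).
1 − 2P − Q = 0.833332, giving −½ ln(0.833332) = 0.091162.
1 − 2Q = 0.969696, giving −¼ ln(0.969696) = 0.007693.
d = 0.091162 + 0.007693 = 0.098855.
Under a molecular clock d = 2μt, so t = d/(2μ) = 0.098855 / (2 × 2.3 × 10^-10) = 214.90 million years.

214.90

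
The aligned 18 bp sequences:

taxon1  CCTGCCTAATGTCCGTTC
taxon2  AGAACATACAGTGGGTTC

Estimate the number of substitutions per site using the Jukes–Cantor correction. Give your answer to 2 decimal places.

The sequences differ at 9 of 18 sites (1, 2, 3, 4, 6, 9, 10, 13, 14), so p = 9/18 = 0.5.
d = −(3/4) ln(1 − 4p/3) = −0.75 ln(1 − 0.666667) = −0.75 ln(0.333333)
  = −0.75 × (-1.098613) = 0.823960 substitutions/site.

0.82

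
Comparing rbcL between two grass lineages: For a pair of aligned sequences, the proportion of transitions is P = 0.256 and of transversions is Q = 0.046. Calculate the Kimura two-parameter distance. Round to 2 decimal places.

Under the Kimura two-parameter model, d = −½ ln(1 − 2P − Q) − ¼ ln(1 − 2Q).
1 − 2P − Q = 0.442, giving −½ ln(0.442) = 0.408223.
1 − 2Q = 0.908, giving −¼ ln(0.908) = 0.024128.
d = 0.408223 + 0.024128 = 0.432351.

0.43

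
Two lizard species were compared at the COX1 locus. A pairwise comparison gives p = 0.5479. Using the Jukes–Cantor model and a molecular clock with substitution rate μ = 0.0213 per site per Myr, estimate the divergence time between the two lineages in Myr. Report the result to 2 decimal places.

d = −(3/4) ln(1 − 4p/3) = −0.75 ln(1 − 0.730533) = −0.75 ln(0.269467)
  = −0.75 × (-1.311309) = 0.983482 substitutions/site.
Under a molecular clock d = 2μt, so t = d/(2μ) = 0.983482 / (2 × 0.0213) = 23.09 Myr.

23.09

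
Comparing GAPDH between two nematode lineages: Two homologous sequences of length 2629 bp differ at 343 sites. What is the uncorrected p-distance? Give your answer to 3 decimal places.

0.130

p = 343/2629 = 0.130467… ≈ 0.130 (to 3 d.p.).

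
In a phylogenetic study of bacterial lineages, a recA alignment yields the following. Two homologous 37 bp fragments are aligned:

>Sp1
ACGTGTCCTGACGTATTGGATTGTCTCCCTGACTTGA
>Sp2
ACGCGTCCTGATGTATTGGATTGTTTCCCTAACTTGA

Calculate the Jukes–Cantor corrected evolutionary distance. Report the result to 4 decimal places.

The sequences differ at 4 of 37 sites (4, 12, 25, 31), so p = 4/37 ≈ 0.108108.
d = −(3/4) ln(1 − 4p/3) = −0.75 ln(1 − 0.144144) = −0.75 ln(0.855856)
  = −0.75 × (-0.155653) = 0.116740 substitutions/site.

0.1167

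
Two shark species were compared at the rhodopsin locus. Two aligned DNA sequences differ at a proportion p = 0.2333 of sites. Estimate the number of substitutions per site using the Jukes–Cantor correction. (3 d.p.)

0.279

d = −(3/4) ln(1 − 4p/3) = −0.75 ln(1 − 0.311067) = −0.75 ln(0.688933)
  = −0.75 × (-0.372611) = 0.279458 substitutions/site.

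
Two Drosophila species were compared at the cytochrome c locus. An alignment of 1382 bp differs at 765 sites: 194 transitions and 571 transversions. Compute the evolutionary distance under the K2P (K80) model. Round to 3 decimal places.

1.030

P = 194/1382 ≈ 0.140376 and Q = 571/1382 ≈ 0.413169.
Under the Kimura two-parameter model, d = −½ ln(1 − 2P − Q) − ¼ ln(1 − 2Q).
1 − 2P − Q = 0.306079, giving −½ ln(0.306079) = 0.591956.
1 − 2Q = 0.173662, giving −¼ ln(0.173662) = 0.437661.
d = 0.591956 + 0.437661 = 1.029617.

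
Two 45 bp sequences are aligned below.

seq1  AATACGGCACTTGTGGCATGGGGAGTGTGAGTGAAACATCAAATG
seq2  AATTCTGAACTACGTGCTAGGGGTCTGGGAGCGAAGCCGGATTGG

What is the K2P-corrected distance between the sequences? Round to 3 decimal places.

Of 45 sites, 2 differences are transitions and 18 are transversions, so P = 2/45 ≈ 0.044444 and Q = 18/45 = 0.4.
Under the Kimura two-parameter model, d = −½ ln(1 − 2P − Q) − ¼ ln(1 − 2Q).
1 − 2P − Q = 0.511112, giving −½ ln(0.511112) = 0.335583.
1 − 2Q = 0.2, giving −¼ ln(0.2) = 0.402359.
d = 0.335583 + 0.402359 = 0.737942.

0.738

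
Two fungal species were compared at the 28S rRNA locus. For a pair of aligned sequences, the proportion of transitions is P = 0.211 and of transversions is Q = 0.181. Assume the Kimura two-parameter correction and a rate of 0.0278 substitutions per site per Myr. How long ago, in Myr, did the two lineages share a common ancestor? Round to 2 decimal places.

10.33

Under the Kimura two-parameter model, d = −½ ln(1 − 2P − Q) − ¼ ln(1 − 2Q).
1 − 2P − Q = 0.397, giving −½ ln(0.397) = 0.461909.
1 − 2Q = 0.638, giving −¼ ln(0.638) = 0.112354.
d = 0.461909 + 0.112354 = 0.574263.
Under a molecular clock d = 2μt, so t = d/(2μ) = 0.574263 / (2 × 0.0278) = 10.33 Myr.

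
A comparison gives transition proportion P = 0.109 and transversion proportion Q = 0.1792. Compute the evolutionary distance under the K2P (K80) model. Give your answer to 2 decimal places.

0.36

Under the Kimura two-parameter model, d = −½ ln(1 − 2P − Q) − ¼ ln(1 − 2Q).
1 − 2P − Q = 0.6028, giving −½ ln(0.6028) = 0.253085.
1 − 2Q = 0.6416, giving −¼ ln(0.6416) = 0.110948.
d = 0.253085 + 0.110948 = 0.364033.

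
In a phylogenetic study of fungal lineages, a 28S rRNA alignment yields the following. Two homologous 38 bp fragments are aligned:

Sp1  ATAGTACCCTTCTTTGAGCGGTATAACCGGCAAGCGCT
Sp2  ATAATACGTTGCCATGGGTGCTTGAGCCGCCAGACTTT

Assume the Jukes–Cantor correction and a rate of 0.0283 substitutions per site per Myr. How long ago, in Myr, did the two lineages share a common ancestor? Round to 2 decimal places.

12.03

The sequences differ at 17 of 38 sites, so p = 17/38 ≈ 0.447368.
d = −(3/4) ln(1 − 4p/3) = −0.75 ln(1 − 0.596491) = −0.75 ln(0.403509)
  = −0.75 × (-0.907556) = 0.680667 substitutions/site.
Under a molecular clock d = 2μt, so t = d/(2μ) = 0.680667 / (2 × 0.0283) = 12.03 Myr.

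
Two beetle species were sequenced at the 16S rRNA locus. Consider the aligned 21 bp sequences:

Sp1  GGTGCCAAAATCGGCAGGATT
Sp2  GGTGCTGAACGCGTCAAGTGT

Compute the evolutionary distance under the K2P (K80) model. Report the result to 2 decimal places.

Of 21 sites, 3 differences are transitions and 5 are transversions, so P = 3/21 ≈ 0.142857 and Q = 5/21 ≈ 0.238095.
Under the Kimura two-parameter model, d = −½ ln(1 − 2P − Q) − ¼ ln(1 − 2Q).
1 − 2P − Q = 0.476191, giving −½ ln(0.476191) = 0.370968.
1 − 2Q = 0.52381, giving −¼ ln(0.52381) = 0.161657.
d = 0.370968 + 0.161657 = 0.532625.

0.53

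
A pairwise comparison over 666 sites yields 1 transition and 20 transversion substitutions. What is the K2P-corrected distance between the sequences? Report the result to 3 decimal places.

P = 1/666 ≈ 0.001502 and Q = 20/666 ≈ 0.03003.
Under the Kimura two-parameter model, d = −½ ln(1 − 2P − Q) − ¼ ln(1 − 2Q).
1 − 2P − Q = 0.966966, giving −½ ln(0.966966) = 0.016796.
1 − 2Q = 0.93994, giving −¼ ln(0.93994) = 0.015485.
d = 0.016796 + 0.015485 = 0.032281.

0.032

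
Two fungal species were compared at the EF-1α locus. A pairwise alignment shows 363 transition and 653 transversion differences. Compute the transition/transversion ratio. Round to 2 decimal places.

0.56

R = 363/653 = 0.555895… ≈ 0.56 (to 2 d.p.).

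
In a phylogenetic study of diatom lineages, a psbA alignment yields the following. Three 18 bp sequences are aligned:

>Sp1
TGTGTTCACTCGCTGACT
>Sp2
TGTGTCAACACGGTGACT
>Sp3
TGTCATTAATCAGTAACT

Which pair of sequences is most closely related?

Sp1–Sp2: 4/18 differ, p = 0.222, d = 0.264.
Sp1–Sp3: 7/18 differ, p = 0.389, d = 0.548.
Sp2–Sp3: 8/18 differ, p = 0.444, d = 0.673.
The smallest distance is between Sp1 and Sp2.

Sp1 and Sp2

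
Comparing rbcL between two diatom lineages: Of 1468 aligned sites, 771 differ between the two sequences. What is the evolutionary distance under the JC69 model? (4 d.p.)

p = 771/1468 ≈ 0.525204.
d = −(3/4) ln(1 − 4p/3) = −0.75 ln(1 − 0.700272) = −0.75 ln(0.299728)
  = −0.75 × (-1.204880) = 0.903660 substitutions/site.

0.9037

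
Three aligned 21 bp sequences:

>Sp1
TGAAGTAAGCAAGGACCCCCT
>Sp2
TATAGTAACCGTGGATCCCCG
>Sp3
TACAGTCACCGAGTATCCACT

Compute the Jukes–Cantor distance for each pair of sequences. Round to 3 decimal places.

d(Sp1,Sp2) = 0.441, d(Sp1,Sp3) = 0.532, d(Sp2,Sp3) = 0.360

Sp1–Sp2: 7/21 sites differ → p ≈ 0.333333, d = −0.75 ln(1 − 0.444444) = 0.440839 ≈ 0.441.
Sp1–Sp3: 8/21 sites differ → p ≈ 0.380952, d = −0.75 ln(1 − 0.507936) = 0.531860 ≈ 0.532.
Sp2–Sp3: 6/21 sites differ → p ≈ 0.285714, d = −0.75 ln(1 − 0.380952) = 0.359679 ≈ 0.360.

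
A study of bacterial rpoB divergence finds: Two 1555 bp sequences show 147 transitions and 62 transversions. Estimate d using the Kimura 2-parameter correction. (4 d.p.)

P = 147/1555 ≈ 0.094534 and Q = 62/1555 ≈ 0.039871.
Under the Kimura two-parameter model, d = −½ ln(1 − 2P − Q) − ¼ ln(1 − 2Q).
1 − 2P − Q = 0.771061, giving −½ ln(0.771061) = 0.129994.
1 − 2Q = 0.920258, giving −¼ ln(0.920258) = 0.020775.
d = 0.129994 + 0.020775 = 0.150769.

0.1508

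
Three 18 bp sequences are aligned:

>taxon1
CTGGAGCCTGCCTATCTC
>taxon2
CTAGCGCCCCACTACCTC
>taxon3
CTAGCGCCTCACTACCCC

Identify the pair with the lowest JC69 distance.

taxon2 and taxon3

taxon1–taxon2: 6/18 differ, p = 0.333, d = 0.441.
taxon1–taxon3: 6/18 differ, p = 0.333, d = 0.441.
taxon2–taxon3: 2/18 differ, p = 0.111, d = 0.120.
The smallest distance is between taxon2 and taxon3.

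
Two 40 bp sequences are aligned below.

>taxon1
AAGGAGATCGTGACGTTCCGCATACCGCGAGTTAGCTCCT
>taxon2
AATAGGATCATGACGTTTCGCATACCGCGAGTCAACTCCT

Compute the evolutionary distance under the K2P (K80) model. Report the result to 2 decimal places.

Of 40 sites, 6 differences are transitions and 1 are transversions, so P = 6/40 = 0.15 and Q = 1/40 = 0.025.
Under the Kimura two-parameter model, d = −½ ln(1 − 2P − Q) − ¼ ln(1 − 2Q).
1 − 2P − Q = 0.675, giving −½ ln(0.675) = 0.196521.
1 − 2Q = 0.95, giving −¼ ln(0.95) = 0.012823.
d = 0.196521 + 0.012823 = 0.209344.

0.21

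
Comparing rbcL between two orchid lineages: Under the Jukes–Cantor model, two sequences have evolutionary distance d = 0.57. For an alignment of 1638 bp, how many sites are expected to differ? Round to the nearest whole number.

Invert JC69: p = (3/4)(1 − e^(−4d/3)) = 0.75 × (1 − e^(-0.76)) = 0.75 × (1 − 0.467666) = 0.399251.
Expected differing sites = pL ≈ 0.399251 × 1638 = 653.973138 ≈ 654.

654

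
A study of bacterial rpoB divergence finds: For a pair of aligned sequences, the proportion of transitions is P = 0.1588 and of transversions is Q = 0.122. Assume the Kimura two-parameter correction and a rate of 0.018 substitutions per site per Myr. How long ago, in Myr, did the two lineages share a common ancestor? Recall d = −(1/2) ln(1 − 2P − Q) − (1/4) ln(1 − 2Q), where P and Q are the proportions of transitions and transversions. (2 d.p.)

9.99

Under the Kimura two-parameter model, d = −½ ln(1 − 2P − Q) − ¼ ln(1 − 2Q).
1 − 2P − Q = 0.5604, giving −½ ln(0.5604) = 0.289552.
1 − 2Q = 0.756, giving −¼ ln(0.756) = 0.069928.
d = 0.289552 + 0.069928 = 0.359480.
Under a molecular clock d = 2μt, so t = d/(2μ) = 0.359480 / (2 × 0.018) = 9.99 Myr.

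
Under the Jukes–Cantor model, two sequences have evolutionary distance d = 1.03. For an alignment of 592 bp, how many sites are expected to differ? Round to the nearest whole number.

Invert JC69: p = (3/4)(1 − e^(−4d/3)) = 0.75 × (1 − e^(-1.373333)) = 0.75 × (1 − 0.253261) = 0.560054.
Expected differing sites = pL ≈ 0.560054 × 592 = 331.551968 ≈ 332.

332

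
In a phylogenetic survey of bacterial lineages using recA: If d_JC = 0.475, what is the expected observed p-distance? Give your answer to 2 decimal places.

0.35

p = (3/4)(1 − e^(−4d/3)) = 0.75 × (1 − e^(-0.633333)) = 0.75 × (1 − 0.530820) = 0.351885.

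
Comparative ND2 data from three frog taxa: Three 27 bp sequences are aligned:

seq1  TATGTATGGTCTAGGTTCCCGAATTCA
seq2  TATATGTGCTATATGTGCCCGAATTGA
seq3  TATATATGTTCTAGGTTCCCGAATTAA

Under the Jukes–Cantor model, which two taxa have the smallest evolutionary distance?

seq1 and seq3

seq1–seq2: 7/27 differ, p = 0.259, d = 0.318.
seq1–seq3: 3/27 differ, p = 0.111, d = 0.120.
seq2–seq3: 6/27 differ, p = 0.222, d = 0.264.
The smallest distance is between seq1 and seq3.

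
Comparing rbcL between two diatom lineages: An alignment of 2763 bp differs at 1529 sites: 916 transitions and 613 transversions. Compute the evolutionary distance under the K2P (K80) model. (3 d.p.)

P = 916/2763 ≈ 0.331524 and Q = 613/2763 ≈ 0.22186.
Under the Kimura two-parameter model, d = −½ ln(1 − 2P − Q) − ¼ ln(1 − 2Q).
1 − 2P − Q = 0.115092, giving −½ ln(0.115092) = 1.081012.
1 − 2Q = 0.55628, giving −¼ ln(0.55628) = 0.146621.
d = 1.081012 + 0.146621 = 1.227633.

1.228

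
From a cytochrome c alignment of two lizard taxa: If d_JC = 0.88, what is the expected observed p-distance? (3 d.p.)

p = (3/4)(1 − e^(−4d/3)) = 0.75 × (1 − e^(-1.173333)) = 0.75 × (1 − 0.309334) = 0.518000.

0.518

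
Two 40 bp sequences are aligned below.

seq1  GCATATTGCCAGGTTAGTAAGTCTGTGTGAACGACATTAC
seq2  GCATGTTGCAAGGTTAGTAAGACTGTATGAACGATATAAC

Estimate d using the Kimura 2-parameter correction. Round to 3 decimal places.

0.168

Of 40 sites, 3 differences are transitions and 3 are transversions, so P = 3/40 = 0.075 and Q = 3/40 = 0.075.
Under the Kimura two-parameter model, d = −½ ln(1 − 2P − Q) − ¼ ln(1 − 2Q).
1 − 2P − Q = 0.775, giving −½ ln(0.775) = 0.127446.
1 − 2Q = 0.85, giving −¼ ln(0.85) = 0.040630.
d = 0.127446 + 0.040630 = 0.168076.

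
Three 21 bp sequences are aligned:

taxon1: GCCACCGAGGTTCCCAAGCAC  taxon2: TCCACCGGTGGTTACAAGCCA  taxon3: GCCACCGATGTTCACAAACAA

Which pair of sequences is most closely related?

taxon1 and taxon3

taxon1–taxon2: 8/21 differ, p = 0.381, d = 0.532.
taxon1–taxon3: 4/21 differ, p = 0.190, d = 0.220.
taxon2–taxon3: 6/21 differ, p = 0.286, d = 0.360.
The smallest distance is between taxon1 and taxon3.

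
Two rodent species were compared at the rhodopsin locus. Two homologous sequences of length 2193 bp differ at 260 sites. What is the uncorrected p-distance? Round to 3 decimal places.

p = 260/2193 = 0.118559… ≈ 0.119 (to 3 d.p.).

0.119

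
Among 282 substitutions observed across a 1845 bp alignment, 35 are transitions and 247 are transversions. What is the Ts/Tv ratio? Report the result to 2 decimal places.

R = 35/247 = 0.141700… ≈ 0.14 (to 2 d.p.).

0.14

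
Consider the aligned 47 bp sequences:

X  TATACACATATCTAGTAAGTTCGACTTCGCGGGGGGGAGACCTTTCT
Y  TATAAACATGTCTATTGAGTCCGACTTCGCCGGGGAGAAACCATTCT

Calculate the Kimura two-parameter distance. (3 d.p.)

Of 47 sites, 5 differences are transitions and 4 are transversions, so P = 5/47 ≈ 0.106383 and Q = 4/47 ≈ 0.085106.
Under the Kimura two-parameter model, d = −½ ln(1 − 2P − Q) − ¼ ln(1 − 2Q).
1 − 2P − Q = 0.702128, giving −½ ln(0.702128) = 0.176820.
1 − 2Q = 0.829788, giving −¼ ln(0.829788) = 0.046646.
d = 0.176820 + 0.046646 = 0.223466.

0.223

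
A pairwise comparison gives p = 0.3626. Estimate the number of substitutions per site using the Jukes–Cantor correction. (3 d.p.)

0.495

d = −(3/4) ln(1 − 4p/3) = −0.75 ln(1 − 0.483467) = −0.75 ln(0.516533)
  = −0.75 × (-0.660616) = 0.495462 substitutions/site.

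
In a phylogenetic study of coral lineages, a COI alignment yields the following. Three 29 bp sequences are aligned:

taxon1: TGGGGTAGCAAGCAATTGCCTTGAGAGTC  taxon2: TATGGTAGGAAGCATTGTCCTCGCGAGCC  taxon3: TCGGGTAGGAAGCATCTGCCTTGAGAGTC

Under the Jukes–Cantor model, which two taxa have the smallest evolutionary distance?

taxon1–taxon2: 9/29 differ, p = 0.310, d = 0.401.
taxon1–taxon3: 4/29 differ, p = 0.138, d = 0.152.
taxon2–taxon3: 8/29 differ, p = 0.276, d = 0.344.
The smallest distance is between taxon1 and taxon3.

taxon1 and taxon3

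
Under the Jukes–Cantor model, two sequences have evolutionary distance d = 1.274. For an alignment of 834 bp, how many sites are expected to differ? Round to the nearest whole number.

511

Invert JC69: p = (3/4)(1 − e^(−4d/3)) = 0.75 × (1 − e^(-1.698667)) = 0.75 × (1 − 0.182927) = 0.612805.
Expected differing sites = pL ≈ 0.612805 × 834 = 511.07937 ≈ 511.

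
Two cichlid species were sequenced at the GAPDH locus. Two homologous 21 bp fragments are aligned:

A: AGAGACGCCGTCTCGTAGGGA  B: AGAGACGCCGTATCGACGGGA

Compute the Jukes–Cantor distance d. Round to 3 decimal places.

0.158

The sequences differ at 3 of 21 sites (12, 16, 17), so p = 3/21 ≈ 0.142857.
d = −(3/4) ln(1 − 4p/3) = −0.75 ln(1 − 0.190476) = −0.75 ln(0.809524)
  = −0.75 × (-0.211309) = 0.158482 substitutions/site.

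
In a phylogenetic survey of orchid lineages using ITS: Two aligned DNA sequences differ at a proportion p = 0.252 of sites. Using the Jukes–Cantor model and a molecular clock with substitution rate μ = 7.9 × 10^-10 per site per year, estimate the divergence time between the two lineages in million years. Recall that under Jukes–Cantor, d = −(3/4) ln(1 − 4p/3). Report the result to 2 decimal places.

d = −(3/4) ln(1 − 4p/3) = −0.75 ln(1 − 0.336) = −0.75 ln(0.664)
  = −0.75 × (-0.409473) = 0.307105 substitutions/site.
Under a molecular clock d = 2μt, so t = d/(2μ) = 0.307105 / (2 × 7.9 × 10^-10) = 194.37 million years.

194.37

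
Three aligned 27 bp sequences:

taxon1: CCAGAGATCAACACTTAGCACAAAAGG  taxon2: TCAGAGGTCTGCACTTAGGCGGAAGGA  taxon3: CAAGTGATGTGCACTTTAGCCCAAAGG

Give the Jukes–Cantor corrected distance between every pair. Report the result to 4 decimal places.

d(taxon1,taxon2) = 0.5107, d(taxon1,taxon3) = 0.5107, d(taxon2,taxon3) = 0.5876

taxon1–taxon2: 10/27 sites differ → p ≈ 0.37037, d = −0.75 ln(1 − 0.493827) = 0.510658 ≈ 0.5107.
taxon1–taxon3: 10/27 sites differ → p ≈ 0.37037, d = −0.75 ln(1 − 0.493827) = 0.510658 ≈ 0.5107.
taxon2–taxon3: 11/27 sites differ → p ≈ 0.407407, d = −0.75 ln(1 − 0.543209) = 0.587647 ≈ 0.5876.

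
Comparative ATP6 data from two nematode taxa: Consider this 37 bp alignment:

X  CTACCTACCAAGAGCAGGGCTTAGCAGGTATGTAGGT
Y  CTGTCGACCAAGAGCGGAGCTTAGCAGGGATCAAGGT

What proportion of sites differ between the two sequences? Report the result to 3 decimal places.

The sequences differ at 8 of 37 positions (sites 3, 4, 6, 16, 18, 29, 32, 33).
p = 8/37 = 0.216216… ≈ 0.216 (to 3 d.p.).

0.216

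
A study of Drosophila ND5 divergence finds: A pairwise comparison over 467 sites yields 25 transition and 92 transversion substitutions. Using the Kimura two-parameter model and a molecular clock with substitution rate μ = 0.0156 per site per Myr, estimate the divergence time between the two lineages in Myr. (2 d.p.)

P = 25/467 ≈ 0.053533 and Q = 92/467 ≈ 0.197002.
Under the Kimura two-parameter model, d = −½ ln(1 − 2P − Q) − ¼ ln(1 − 2Q).
1 − 2P − Q = 0.695932, giving −½ ln(0.695932) = 0.181252.
1 − 2Q = 0.605996, giving −¼ ln(0.605996) = 0.125220.
d = 0.181252 + 0.125220 = 0.306472.
Under a molecular clock d = 2μt, so t = d/(2μ) = 0.306472 / (2 × 0.0156) = 9.82 Myr.

9.82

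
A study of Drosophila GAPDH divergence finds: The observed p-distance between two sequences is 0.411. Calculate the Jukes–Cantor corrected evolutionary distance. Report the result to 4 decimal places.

0.5956

d = −(3/4) ln(1 − 4p/3) = −0.75 ln(1 − 0.548) = −0.75 ln(0.452)
  = −0.75 × (-0.794073) = 0.595555 substitutions/site.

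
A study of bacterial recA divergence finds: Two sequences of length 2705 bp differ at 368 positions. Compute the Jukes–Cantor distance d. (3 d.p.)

p = 368/2705 ≈ 0.136044.
d = −(3/4) ln(1 − 4p/3) = −0.75 ln(1 − 0.181392) = −0.75 ln(0.818608)
  = −0.75 × (-0.200150) = 0.150113 substitutions/site.

0.150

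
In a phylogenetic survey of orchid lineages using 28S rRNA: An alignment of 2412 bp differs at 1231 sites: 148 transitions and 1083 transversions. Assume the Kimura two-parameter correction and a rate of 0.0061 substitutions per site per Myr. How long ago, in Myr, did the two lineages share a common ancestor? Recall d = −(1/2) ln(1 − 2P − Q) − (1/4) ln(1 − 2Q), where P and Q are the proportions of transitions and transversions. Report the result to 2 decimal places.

P = 148/2412 ≈ 0.06136 and Q = 1083/2412 ≈ 0.449005.
Under the Kimura two-parameter model, d = −½ ln(1 − 2P − Q) − ¼ ln(1 − 2Q).
1 − 2P − Q = 0.428275, giving −½ ln(0.428275) = 0.423995.
1 − 2Q = 0.10199, giving −¼ ln(0.10199) = 0.570720.
d = 0.423995 + 0.570720 = 0.994715.
Under a molecular clock d = 2μt, so t = d/(2μ) = 0.994715 / (2 × 0.0061) = 81.53 Myr.

81.53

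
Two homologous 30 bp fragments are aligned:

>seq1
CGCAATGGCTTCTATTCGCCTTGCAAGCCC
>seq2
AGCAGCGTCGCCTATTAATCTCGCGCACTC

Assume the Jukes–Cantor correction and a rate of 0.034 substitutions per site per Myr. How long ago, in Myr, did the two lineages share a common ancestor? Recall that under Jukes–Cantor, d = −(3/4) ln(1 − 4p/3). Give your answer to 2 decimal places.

The sequences differ at 14 of 30 sites, so p = 14/30 ≈ 0.466667.
d = −(3/4) ln(1 − 4p/3) = −0.75 ln(1 − 0.622223) = −0.75 ln(0.377777)
  = −0.75 × (-0.973451) = 0.730088 substitutions/site.
Under a molecular clock d = 2μt, so t = d/(2μ) = 0.730088 / (2 × 0.034) = 10.74 Myr.

10.74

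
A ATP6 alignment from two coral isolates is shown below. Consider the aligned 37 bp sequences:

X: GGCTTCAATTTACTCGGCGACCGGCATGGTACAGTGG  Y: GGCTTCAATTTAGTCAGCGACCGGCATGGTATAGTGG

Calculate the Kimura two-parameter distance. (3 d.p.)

Of 37 sites, 2 differences are transitions and 1 are transversions, so P = 2/37 ≈ 0.054054 and Q = 1/37 ≈ 0.027027.
Under the Kimura two-parameter model, d = −½ ln(1 − 2P − Q) − ¼ ln(1 − 2Q).
1 − 2P − Q = 0.864865, giving −½ ln(0.864865) = 0.072591.
1 − 2Q = 0.945946, giving −¼ ln(0.945946) = 0.013892.
d = 0.072591 + 0.013892 = 0.086483.

0.086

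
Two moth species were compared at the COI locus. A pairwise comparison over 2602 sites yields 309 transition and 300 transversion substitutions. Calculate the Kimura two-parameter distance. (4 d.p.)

P = 309/2602 ≈ 0.118755 and Q = 300/2602 ≈ 0.115296.
Under the Kimura two-parameter model, d = −½ ln(1 − 2P − Q) − ¼ ln(1 − 2Q).
1 − 2P − Q = 0.647194, giving −½ ln(0.647194) = 0.217555.
1 − 2Q = 0.769408, giving −¼ ln(0.769408) = 0.065533.
d = 0.217555 + 0.065533 = 0.283088.

0.2831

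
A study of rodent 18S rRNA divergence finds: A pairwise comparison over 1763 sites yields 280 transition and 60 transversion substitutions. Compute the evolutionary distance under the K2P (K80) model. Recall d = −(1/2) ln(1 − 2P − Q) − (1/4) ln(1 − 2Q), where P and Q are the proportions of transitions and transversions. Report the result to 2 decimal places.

P = 280/1763 ≈ 0.15882 and Q = 60/1763 ≈ 0.034033.
Under the Kimura two-parameter model, d = −½ ln(1 − 2P − Q) − ¼ ln(1 − 2Q).
1 − 2P − Q = 0.648327, giving −½ ln(0.648327) = 0.216680.
1 − 2Q = 0.931934, giving −¼ ln(0.931934) = 0.017623.
d = 0.216680 + 0.017623 = 0.234303.

0.23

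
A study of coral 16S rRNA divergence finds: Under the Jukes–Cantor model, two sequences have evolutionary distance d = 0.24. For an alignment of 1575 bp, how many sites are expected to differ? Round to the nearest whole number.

Invert JC69: p = (3/4)(1 − e^(−4d/3)) = 0.75 × (1 − e^(-0.32)) = 0.75 × (1 − 0.726149) = 0.205388.
Expected differing sites = pL ≈ 0.205388 × 1575 = 323.4861 ≈ 323.

323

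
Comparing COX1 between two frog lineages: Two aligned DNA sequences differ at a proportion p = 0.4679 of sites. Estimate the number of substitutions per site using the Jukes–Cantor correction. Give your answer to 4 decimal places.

d = −(3/4) ln(1 − 4p/3) = −0.75 ln(1 − 0.623867) = −0.75 ln(0.376133)
  = −0.75 × (-0.977812) = 0.733359 substitutions/site.

0.7334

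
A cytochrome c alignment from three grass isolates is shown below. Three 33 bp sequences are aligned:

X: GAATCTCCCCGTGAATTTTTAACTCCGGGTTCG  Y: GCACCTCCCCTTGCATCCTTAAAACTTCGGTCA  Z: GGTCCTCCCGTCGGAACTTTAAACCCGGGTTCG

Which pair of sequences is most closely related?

X and Z

X–Y: 13/33 differ, p = 0.394, d = 0.559.
X–Z: 11/33 differ, p = 0.333, d = 0.441.
Y–Z: 13/33 differ, p = 0.394, d = 0.559.
The smallest distance is between X and Z.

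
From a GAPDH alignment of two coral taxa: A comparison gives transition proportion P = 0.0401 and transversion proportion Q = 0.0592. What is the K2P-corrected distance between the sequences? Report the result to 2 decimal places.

0.11

Under the Kimura two-parameter model, d = −½ ln(1 − 2P − Q) − ¼ ln(1 − 2Q).
1 − 2P − Q = 0.8606, giving −½ ln(0.8606) = 0.075063.
1 − 2Q = 0.8816, giving −¼ ln(0.8816) = 0.031504.
d = 0.075063 + 0.031504 = 0.106567.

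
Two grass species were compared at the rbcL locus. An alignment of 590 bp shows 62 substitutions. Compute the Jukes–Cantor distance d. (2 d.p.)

0.11

p = 62/590 ≈ 0.105085.
d = −(3/4) ln(1 − 4p/3) = −0.75 ln(1 − 0.140113) = −0.75 ln(0.859887)
  = −0.75 × (-0.150954) = 0.113216 substitutions/site.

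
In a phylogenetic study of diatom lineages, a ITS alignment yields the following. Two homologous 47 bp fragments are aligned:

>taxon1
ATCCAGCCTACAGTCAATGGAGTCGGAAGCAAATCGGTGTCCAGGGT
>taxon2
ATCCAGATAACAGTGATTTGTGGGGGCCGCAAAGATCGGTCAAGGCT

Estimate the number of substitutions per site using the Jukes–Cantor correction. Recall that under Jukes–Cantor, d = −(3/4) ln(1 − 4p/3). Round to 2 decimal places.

The sequences differ at 18 of 47 sites, so p = 18/47 ≈ 0.382979.
d = −(3/4) ln(1 − 4p/3) = −0.75 ln(1 − 0.510639) = −0.75 ln(0.489361)
  = −0.75 × (-0.714655) = 0.535991 substitutions/site.

0.54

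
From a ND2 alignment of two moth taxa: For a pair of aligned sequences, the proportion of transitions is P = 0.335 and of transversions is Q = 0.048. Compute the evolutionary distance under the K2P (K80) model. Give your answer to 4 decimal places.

Under the Kimura two-parameter model, d = −½ ln(1 − 2P − Q) − ¼ ln(1 − 2Q).
1 − 2P − Q = 0.282, giving −½ ln(0.282) = 0.632924.
1 − 2Q = 0.904, giving −¼ ln(0.904) = 0.025231.
d = 0.632924 + 0.025231 = 0.658155.

0.6582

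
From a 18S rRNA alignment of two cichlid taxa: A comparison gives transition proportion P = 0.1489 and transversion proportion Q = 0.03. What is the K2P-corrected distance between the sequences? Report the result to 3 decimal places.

0.214

Under the Kimura two-parameter model, d = −½ ln(1 − 2P − Q) − ¼ ln(1 − 2Q).
1 − 2P − Q = 0.6722, giving −½ ln(0.6722) = 0.198600.
1 − 2Q = 0.94, giving −¼ ln(0.94) = 0.015469.
d = 0.198600 + 0.015469 = 0.214069.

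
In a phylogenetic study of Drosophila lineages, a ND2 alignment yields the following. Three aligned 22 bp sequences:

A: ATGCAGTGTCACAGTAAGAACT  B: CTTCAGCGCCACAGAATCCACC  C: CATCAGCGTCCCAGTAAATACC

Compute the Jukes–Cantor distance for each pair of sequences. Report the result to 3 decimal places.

d(A,B) = 0.591, d(A,C) = 0.497, d(B,C) = 0.414

A–B: 9/22 sites differ → p ≈ 0.409091, d = −0.75 ln(1 − 0.545455) = 0.591344 ≈ 0.591.
A–C: 8/22 sites differ → p ≈ 0.363636, d = −0.75 ln(1 − 0.484848) = 0.497470 ≈ 0.497.
B–C: 7/22 sites differ → p ≈ 0.318182, d = −0.75 ln(1 − 0.424243) = 0.414052 ≈ 0.414.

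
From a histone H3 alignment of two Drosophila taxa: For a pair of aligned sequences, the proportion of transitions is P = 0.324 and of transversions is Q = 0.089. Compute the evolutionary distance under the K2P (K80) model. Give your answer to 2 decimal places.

0.72

Under the Kimura two-parameter model, d = −½ ln(1 − 2P − Q) − ¼ ln(1 − 2Q).
1 − 2P − Q = 0.263, giving −½ ln(0.263) = 0.667801.
1 − 2Q = 0.822, giving −¼ ln(0.822) = 0.049004.
d = 0.667801 + 0.049004 = 0.716805.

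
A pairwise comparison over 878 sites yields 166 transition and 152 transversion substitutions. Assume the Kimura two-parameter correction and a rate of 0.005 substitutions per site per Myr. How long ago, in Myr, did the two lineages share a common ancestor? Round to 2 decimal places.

P = 166/878 ≈ 0.189066 and Q = 152/878 ≈ 0.173121.
Under the Kimura two-parameter model, d = −½ ln(1 − 2P − Q) − ¼ ln(1 − 2Q).
1 − 2P − Q = 0.448747, giving −½ ln(0.448747) = 0.400648.
1 − 2Q = 0.653758, giving −¼ ln(0.653758) = 0.106255.
d = 0.400648 + 0.106255 = 0.506903.
Under a molecular clock d = 2μt, so t = d/(2μ) = 0.506903 / (2 × 0.005) = 50.69 Myr.

50.69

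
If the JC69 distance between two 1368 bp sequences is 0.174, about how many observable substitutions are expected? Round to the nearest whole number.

212

Invert JC69: p = (3/4)(1 − e^(−4d/3)) = 0.75 × (1 − e^(-0.232)) = 0.75 × (1 − 0.792946) = 0.155291.
Expected differing sites = pL ≈ 0.155291 × 1368 = 212.438088 ≈ 212.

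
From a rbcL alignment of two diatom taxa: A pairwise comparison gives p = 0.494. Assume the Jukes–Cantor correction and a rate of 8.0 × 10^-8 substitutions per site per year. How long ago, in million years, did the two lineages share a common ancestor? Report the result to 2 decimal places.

d = −(3/4) ln(1 − 4p/3) = −0.75 ln(1 − 0.658667) = −0.75 ln(0.341333)
  = −0.75 × (-1.074897) = 0.806173 substitutions/site.
Under a molecular clock d = 2μt, so t = d/(2μ) = 0.806173 / (2 × 8.0 × 10^-8) = 5.04 million years.

5.04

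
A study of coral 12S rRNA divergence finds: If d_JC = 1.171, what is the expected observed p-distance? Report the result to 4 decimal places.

p = (3/4)(1 − e^(−4d/3)) = 0.75 × (1 − e^(-1.561333)) = 0.75 × (1 − 0.209856) = 0.592608.

0.5926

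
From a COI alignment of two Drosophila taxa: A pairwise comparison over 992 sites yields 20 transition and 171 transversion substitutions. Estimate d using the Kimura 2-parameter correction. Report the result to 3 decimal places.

P = 20/992 ≈ 0.020161 and Q = 171/992 ≈ 0.172379.
Under the Kimura two-parameter model, d = −½ ln(1 − 2P − Q) − ¼ ln(1 − 2Q).
1 − 2P − Q = 0.787299, giving −½ ln(0.787299) = 0.119574.
1 − 2Q = 0.655242, giving −¼ ln(0.655242) = 0.105688.
d = 0.119574 + 0.105688 = 0.225262.

0.225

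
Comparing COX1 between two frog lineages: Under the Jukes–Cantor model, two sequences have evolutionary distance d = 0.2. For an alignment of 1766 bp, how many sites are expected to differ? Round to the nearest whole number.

310

Invert JC69: p = (3/4)(1 − e^(−4d/3)) = 0.75 × (1 − e^(-0.266667)) = 0.75 × (1 − 0.765928) = 0.175554.
Expected differing sites = pL ≈ 0.175554 × 1766 = 310.028364 ≈ 310.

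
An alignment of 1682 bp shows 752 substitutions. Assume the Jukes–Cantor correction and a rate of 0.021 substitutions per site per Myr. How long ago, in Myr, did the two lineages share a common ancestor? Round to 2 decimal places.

16.19

p = 752/1682 ≈ 0.447087.
d = −(3/4) ln(1 − 4p/3) = −0.75 ln(1 − 0.596116) = −0.75 ln(0.403884)
  = −0.75 × (-0.906628) = 0.679971 substitutions/site.
Under a molecular clock d = 2μt, so t = d/(2μ) = 0.679971 / (2 × 0.021) = 16.19 Myr.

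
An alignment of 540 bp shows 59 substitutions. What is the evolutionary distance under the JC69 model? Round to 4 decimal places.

0.1181

p = 59/540 ≈ 0.109259.
d = −(3/4) ln(1 − 4p/3) = −0.75 ln(1 − 0.145679) = −0.75 ln(0.854321)
  = −0.75 × (-0.157448) = 0.118086 substitutions/site.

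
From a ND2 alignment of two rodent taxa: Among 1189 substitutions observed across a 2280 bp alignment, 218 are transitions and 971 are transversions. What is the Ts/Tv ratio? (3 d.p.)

0.225

R = 218/971 = 0.224510… ≈ 0.225 (to 3 d.p.).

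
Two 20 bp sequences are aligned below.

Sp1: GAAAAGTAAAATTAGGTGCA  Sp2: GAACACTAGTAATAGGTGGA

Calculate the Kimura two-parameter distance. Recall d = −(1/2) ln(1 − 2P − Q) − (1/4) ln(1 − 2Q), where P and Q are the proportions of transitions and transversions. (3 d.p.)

0.389

Of 20 sites, 1 differences are transitions and 5 are transversions, so P = 1/20 = 0.05 and Q = 5/20 = 0.25.
Under the Kimura two-parameter model, d = −½ ln(1 − 2P − Q) − ¼ ln(1 − 2Q).
1 − 2P − Q = 0.65, giving −½ ln(0.65) = 0.215391.
1 − 2Q = 0.5, giving −¼ ln(0.5) = 0.173287.
d = 0.215391 + 0.173287 = 0.388678.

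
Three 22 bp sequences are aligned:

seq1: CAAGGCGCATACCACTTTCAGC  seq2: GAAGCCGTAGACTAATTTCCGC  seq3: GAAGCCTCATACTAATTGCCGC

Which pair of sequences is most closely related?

seq2 and seq3

seq1–seq2: 7/22 differ, p = 0.318, d = 0.414.
seq1–seq3: 7/22 differ, p = 0.318, d = 0.414.
seq2–seq3: 4/22 differ, p = 0.182, d = 0.208.
The smallest distance is between seq2 and seq3.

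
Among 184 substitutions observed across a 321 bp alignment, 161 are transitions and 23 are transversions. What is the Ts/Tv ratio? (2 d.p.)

R = 161/23 = 7.00.

7.00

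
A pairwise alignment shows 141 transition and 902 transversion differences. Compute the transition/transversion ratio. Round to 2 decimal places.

R = 141/902 = 0.156319… ≈ 0.16 (to 2 d.p.).

0.16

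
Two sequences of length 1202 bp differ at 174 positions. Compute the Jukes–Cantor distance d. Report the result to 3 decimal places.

0.161

p = 174/1202 ≈ 0.144759.
d = −(3/4) ln(1 − 4p/3) = −0.75 ln(1 − 0.193012) = −0.75 ln(0.806988)
  = −0.75 × (-0.214446) = 0.160835 substitutions/site.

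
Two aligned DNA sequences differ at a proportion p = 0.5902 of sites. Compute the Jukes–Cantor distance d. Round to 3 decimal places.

1.160

d = −(3/4) ln(1 − 4p/3) = −0.75 ln(1 − 0.786933) = −0.75 ln(0.213067)
  = −0.75 × (-1.546149) = 1.159612 substitutions/site.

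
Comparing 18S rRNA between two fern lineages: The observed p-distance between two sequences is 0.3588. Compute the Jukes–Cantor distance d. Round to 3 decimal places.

d = −(3/4) ln(1 − 4p/3) = −0.75 ln(1 − 0.4784) = −0.75 ln(0.5216)
  = −0.75 × (-0.650854) = 0.488141 substitutions/site.

0.488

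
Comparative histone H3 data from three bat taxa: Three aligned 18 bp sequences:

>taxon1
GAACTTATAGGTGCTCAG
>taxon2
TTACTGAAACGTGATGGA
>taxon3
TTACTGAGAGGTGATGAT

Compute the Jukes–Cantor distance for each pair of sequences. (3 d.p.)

taxon1–taxon2: 9/18 sites differ → p = 0.5, d = −0.75 ln(1 − 0.666667) = 0.823960 ≈ 0.824.
taxon1–taxon3: 7/18 sites differ → p ≈ 0.388889, d = −0.75 ln(1 − 0.518519) = 0.548166 ≈ 0.548.
taxon2–taxon3: 4/18 sites differ → p ≈ 0.222222, d = −0.75 ln(1 − 0.296296) = 0.263548 ≈ 0.264.

d(taxon1,taxon2) = 0.824, d(taxon1,taxon3) = 0.548, d(taxon2,taxon3) = 0.264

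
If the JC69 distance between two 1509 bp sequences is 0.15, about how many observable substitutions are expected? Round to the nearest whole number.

205

Invert JC69: p = (3/4)(1 − e^(−4d/3)) = 0.75 × (1 − e^(-0.2)) = 0.75 × (1 − 0.818731) = 0.135952.
Expected differing sites = pL ≈ 0.135952 × 1509 = 205.151568 ≈ 205.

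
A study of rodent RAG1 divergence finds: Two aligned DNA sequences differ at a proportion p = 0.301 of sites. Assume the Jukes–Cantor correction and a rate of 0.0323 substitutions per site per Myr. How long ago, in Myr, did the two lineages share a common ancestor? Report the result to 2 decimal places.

d = −(3/4) ln(1 − 4p/3) = −0.75 ln(1 − 0.401333) = −0.75 ln(0.598667)
  = −0.75 × (-0.513050) = 0.384788 substitutions/site.
Under a molecular clock d = 2μt, so t = d/(2μ) = 0.384788 / (2 × 0.0323) = 5.96 Myr.

5.96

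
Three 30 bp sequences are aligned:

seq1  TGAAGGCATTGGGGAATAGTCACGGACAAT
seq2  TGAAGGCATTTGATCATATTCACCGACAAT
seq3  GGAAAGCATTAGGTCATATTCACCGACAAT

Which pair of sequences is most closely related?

seq1–seq2: 6/30 differ, p = 0.200, d = 0.233.
seq1–seq3: 7/30 differ, p = 0.233, d = 0.280.
seq2–seq3: 4/30 differ, p = 0.133, d = 0.147.
The smallest distance is between seq2 and seq3.

seq2 and seq3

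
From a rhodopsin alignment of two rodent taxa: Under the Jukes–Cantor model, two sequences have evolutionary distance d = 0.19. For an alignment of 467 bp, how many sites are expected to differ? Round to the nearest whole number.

78

Invert JC69: p = (3/4)(1 − e^(−4d/3)) = 0.75 × (1 − e^(-0.253333)) = 0.75 × (1 − 0.776209) = 0.167843.
Expected differing sites = pL ≈ 0.167843 × 467 = 78.382681 ≈ 78.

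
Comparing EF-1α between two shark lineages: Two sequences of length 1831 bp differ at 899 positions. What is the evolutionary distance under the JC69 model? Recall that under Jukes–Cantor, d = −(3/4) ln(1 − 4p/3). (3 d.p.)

0.797

p = 899/1831 ≈ 0.490989.
d = −(3/4) ln(1 − 4p/3) = −0.75 ln(1 − 0.654652) = −0.75 ln(0.345348)
  = −0.75 × (-1.063203) = 0.797402 substitutions/site.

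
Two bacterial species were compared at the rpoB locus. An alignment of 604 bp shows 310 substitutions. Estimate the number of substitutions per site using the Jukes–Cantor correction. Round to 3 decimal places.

p = 310/604 ≈ 0.513245.
d = −(3/4) ln(1 − 4p/3) = −0.75 ln(1 − 0.684327) = −0.75 ln(0.315673)
  = −0.75 × (-1.153048) = 0.864786 substitutions/site.

0.865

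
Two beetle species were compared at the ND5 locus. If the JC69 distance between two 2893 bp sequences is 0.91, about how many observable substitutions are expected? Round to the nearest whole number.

Invert JC69: p = (3/4)(1 − e^(−4d/3)) = 0.75 × (1 − e^(-1.213333)) = 0.75 × (1 − 0.297205) = 0.527096.
Expected differing sites = pL ≈ 0.527096 × 2893 = 1524.888728 ≈ 1525.

1525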